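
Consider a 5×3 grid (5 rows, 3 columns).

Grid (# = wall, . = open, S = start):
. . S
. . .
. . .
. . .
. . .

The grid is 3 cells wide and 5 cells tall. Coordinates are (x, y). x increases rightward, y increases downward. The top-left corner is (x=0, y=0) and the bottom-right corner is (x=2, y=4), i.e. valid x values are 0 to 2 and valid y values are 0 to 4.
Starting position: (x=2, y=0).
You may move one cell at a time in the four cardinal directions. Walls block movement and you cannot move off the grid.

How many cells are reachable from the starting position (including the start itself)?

BFS flood-fill from (x=2, y=0):
  Distance 0: (x=2, y=0)
  Distance 1: (x=1, y=0), (x=2, y=1)
  Distance 2: (x=0, y=0), (x=1, y=1), (x=2, y=2)
  Distance 3: (x=0, y=1), (x=1, y=2), (x=2, y=3)
  Distance 4: (x=0, y=2), (x=1, y=3), (x=2, y=4)
  Distance 5: (x=0, y=3), (x=1, y=4)
  Distance 6: (x=0, y=4)
Total reachable: 15 (grid has 15 open cells total)

Answer: Reachable cells: 15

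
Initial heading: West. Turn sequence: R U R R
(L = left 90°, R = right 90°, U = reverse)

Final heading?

Start: West
  R (right (90° clockwise)) -> North
  U (U-turn (180°)) -> South
  R (right (90° clockwise)) -> West
  R (right (90° clockwise)) -> North
Final: North

Answer: Final heading: North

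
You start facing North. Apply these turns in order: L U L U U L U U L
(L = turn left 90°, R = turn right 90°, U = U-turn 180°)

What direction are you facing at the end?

Start: North
  L (left (90° counter-clockwise)) -> West
  U (U-turn (180°)) -> East
  L (left (90° counter-clockwise)) -> North
  U (U-turn (180°)) -> South
  U (U-turn (180°)) -> North
  L (left (90° counter-clockwise)) -> West
  U (U-turn (180°)) -> East
  U (U-turn (180°)) -> West
  L (left (90° counter-clockwise)) -> South
Final: South

Answer: Final heading: South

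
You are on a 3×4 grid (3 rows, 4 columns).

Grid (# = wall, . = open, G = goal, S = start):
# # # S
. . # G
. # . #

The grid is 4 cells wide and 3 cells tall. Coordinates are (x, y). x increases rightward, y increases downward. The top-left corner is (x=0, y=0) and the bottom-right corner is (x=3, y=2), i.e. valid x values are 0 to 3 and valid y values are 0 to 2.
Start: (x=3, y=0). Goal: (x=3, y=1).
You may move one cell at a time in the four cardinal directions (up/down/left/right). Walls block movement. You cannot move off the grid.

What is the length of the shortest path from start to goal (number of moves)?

Answer: Shortest path length: 1

Derivation:
BFS from (x=3, y=0) until reaching (x=3, y=1):
  Distance 0: (x=3, y=0)
  Distance 1: (x=3, y=1)  <- goal reached here
One shortest path (1 moves): (x=3, y=0) -> (x=3, y=1)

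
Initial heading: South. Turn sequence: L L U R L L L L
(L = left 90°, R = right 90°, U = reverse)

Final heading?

Start: South
  L (left (90° counter-clockwise)) -> East
  L (left (90° counter-clockwise)) -> North
  U (U-turn (180°)) -> South
  R (right (90° clockwise)) -> West
  L (left (90° counter-clockwise)) -> South
  L (left (90° counter-clockwise)) -> East
  L (left (90° counter-clockwise)) -> North
  L (left (90° counter-clockwise)) -> West
Final: West

Answer: Final heading: West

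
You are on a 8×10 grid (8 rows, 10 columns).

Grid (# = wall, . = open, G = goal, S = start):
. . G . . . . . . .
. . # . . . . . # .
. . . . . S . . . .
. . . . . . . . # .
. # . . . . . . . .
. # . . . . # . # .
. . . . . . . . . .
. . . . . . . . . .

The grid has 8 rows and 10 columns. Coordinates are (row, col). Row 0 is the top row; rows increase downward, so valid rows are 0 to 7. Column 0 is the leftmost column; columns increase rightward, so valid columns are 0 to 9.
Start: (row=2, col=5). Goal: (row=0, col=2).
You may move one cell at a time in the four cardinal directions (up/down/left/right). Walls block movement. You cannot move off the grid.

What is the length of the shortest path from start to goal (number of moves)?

BFS from (row=2, col=5) until reaching (row=0, col=2):
  Distance 0: (row=2, col=5)
  Distance 1: (row=1, col=5), (row=2, col=4), (row=2, col=6), (row=3, col=5)
  Distance 2: (row=0, col=5), (row=1, col=4), (row=1, col=6), (row=2, col=3), (row=2, col=7), (row=3, col=4), (row=3, col=6), (row=4, col=5)
  Distance 3: (row=0, col=4), (row=0, col=6), (row=1, col=3), (row=1, col=7), (row=2, col=2), (row=2, col=8), (row=3, col=3), (row=3, col=7), (row=4, col=4), (row=4, col=6), (row=5, col=5)
  Distance 4: (row=0, col=3), (row=0, col=7), (row=2, col=1), (row=2, col=9), (row=3, col=2), (row=4, col=3), (row=4, col=7), (row=5, col=4), (row=6, col=5)
  Distance 5: (row=0, col=2), (row=0, col=8), (row=1, col=1), (row=1, col=9), (row=2, col=0), (row=3, col=1), (row=3, col=9), (row=4, col=2), (row=4, col=8), (row=5, col=3), (row=5, col=7), (row=6, col=4), (row=6, col=6), (row=7, col=5)  <- goal reached here
One shortest path (5 moves): (row=2, col=5) -> (row=2, col=4) -> (row=2, col=3) -> (row=1, col=3) -> (row=0, col=3) -> (row=0, col=2)

Answer: Shortest path length: 5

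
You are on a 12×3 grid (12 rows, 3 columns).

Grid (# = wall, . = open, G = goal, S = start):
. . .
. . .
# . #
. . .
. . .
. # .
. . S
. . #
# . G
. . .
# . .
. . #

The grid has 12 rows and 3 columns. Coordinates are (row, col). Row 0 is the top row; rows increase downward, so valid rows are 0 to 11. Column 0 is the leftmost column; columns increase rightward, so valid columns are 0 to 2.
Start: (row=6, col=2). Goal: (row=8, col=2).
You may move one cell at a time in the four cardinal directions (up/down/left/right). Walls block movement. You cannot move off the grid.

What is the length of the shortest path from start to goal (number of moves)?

Answer: Shortest path length: 4

Derivation:
BFS from (row=6, col=2) until reaching (row=8, col=2):
  Distance 0: (row=6, col=2)
  Distance 1: (row=5, col=2), (row=6, col=1)
  Distance 2: (row=4, col=2), (row=6, col=0), (row=7, col=1)
  Distance 3: (row=3, col=2), (row=4, col=1), (row=5, col=0), (row=7, col=0), (row=8, col=1)
  Distance 4: (row=3, col=1), (row=4, col=0), (row=8, col=2), (row=9, col=1)  <- goal reached here
One shortest path (4 moves): (row=6, col=2) -> (row=6, col=1) -> (row=7, col=1) -> (row=8, col=1) -> (row=8, col=2)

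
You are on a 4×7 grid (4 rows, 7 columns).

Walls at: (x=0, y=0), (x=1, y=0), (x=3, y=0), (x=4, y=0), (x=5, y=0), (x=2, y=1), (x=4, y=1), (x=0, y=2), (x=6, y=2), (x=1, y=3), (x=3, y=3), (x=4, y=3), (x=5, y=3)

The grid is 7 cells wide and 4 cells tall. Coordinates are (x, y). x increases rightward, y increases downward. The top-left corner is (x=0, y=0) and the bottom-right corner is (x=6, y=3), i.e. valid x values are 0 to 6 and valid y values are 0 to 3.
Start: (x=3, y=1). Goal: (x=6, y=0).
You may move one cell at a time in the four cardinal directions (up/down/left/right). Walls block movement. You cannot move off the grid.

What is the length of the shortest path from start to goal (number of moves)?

BFS from (x=3, y=1) until reaching (x=6, y=0):
  Distance 0: (x=3, y=1)
  Distance 1: (x=3, y=2)
  Distance 2: (x=2, y=2), (x=4, y=2)
  Distance 3: (x=1, y=2), (x=5, y=2), (x=2, y=3)
  Distance 4: (x=1, y=1), (x=5, y=1)
  Distance 5: (x=0, y=1), (x=6, y=1)
  Distance 6: (x=6, y=0)  <- goal reached here
One shortest path (6 moves): (x=3, y=1) -> (x=3, y=2) -> (x=4, y=2) -> (x=5, y=2) -> (x=5, y=1) -> (x=6, y=1) -> (x=6, y=0)

Answer: Shortest path length: 6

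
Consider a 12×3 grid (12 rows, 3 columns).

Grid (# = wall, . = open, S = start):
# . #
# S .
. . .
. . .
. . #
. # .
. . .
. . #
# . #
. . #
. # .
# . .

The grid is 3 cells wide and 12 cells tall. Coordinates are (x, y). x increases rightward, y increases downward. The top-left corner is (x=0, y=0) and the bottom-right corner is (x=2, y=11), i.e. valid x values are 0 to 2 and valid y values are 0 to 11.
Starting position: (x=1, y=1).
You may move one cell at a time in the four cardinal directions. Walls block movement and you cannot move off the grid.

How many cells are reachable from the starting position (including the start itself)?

Answer: Reachable cells: 22

Derivation:
BFS flood-fill from (x=1, y=1):
  Distance 0: (x=1, y=1)
  Distance 1: (x=1, y=0), (x=2, y=1), (x=1, y=2)
  Distance 2: (x=0, y=2), (x=2, y=2), (x=1, y=3)
  Distance 3: (x=0, y=3), (x=2, y=3), (x=1, y=4)
  Distance 4: (x=0, y=4)
  Distance 5: (x=0, y=5)
  Distance 6: (x=0, y=6)
  Distance 7: (x=1, y=6), (x=0, y=7)
  Distance 8: (x=2, y=6), (x=1, y=7)
  Distance 9: (x=2, y=5), (x=1, y=8)
  Distance 10: (x=1, y=9)
  Distance 11: (x=0, y=9)
  Distance 12: (x=0, y=10)
Total reachable: 22 (grid has 25 open cells total)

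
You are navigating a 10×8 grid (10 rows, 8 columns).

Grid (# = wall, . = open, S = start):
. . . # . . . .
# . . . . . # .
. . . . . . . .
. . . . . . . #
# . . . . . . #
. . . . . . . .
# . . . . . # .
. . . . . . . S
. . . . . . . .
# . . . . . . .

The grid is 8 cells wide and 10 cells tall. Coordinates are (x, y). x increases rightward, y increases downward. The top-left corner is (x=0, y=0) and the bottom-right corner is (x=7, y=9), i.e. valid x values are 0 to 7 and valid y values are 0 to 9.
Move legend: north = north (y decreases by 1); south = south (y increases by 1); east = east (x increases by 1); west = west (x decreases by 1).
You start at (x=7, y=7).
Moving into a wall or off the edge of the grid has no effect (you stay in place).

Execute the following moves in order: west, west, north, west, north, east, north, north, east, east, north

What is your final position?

Answer: Final position: (x=6, y=2)

Derivation:
Start: (x=7, y=7)
  west (west): (x=7, y=7) -> (x=6, y=7)
  west (west): (x=6, y=7) -> (x=5, y=7)
  north (north): (x=5, y=7) -> (x=5, y=6)
  west (west): (x=5, y=6) -> (x=4, y=6)
  north (north): (x=4, y=6) -> (x=4, y=5)
  east (east): (x=4, y=5) -> (x=5, y=5)
  north (north): (x=5, y=5) -> (x=5, y=4)
  north (north): (x=5, y=4) -> (x=5, y=3)
  east (east): (x=5, y=3) -> (x=6, y=3)
  east (east): blocked, stay at (x=6, y=3)
  north (north): (x=6, y=3) -> (x=6, y=2)
Final: (x=6, y=2)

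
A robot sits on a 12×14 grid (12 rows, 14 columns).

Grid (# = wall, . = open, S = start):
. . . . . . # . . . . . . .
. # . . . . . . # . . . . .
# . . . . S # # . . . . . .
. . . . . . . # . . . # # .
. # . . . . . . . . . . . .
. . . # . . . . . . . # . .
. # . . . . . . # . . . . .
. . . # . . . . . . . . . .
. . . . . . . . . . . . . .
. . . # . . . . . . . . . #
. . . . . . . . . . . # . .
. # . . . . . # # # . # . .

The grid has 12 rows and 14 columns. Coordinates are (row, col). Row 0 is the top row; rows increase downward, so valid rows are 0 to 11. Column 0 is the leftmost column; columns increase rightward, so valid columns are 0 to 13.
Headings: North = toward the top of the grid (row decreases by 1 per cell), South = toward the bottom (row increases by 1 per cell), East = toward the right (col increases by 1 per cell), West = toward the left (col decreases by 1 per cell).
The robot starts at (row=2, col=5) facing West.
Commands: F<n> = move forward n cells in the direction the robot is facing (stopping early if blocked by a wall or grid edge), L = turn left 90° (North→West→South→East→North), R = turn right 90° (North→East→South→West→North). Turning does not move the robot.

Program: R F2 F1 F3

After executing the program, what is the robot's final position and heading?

Answer: Final position: (row=0, col=5), facing North

Derivation:
Start: (row=2, col=5), facing West
  R: turn right, now facing North
  F2: move forward 2, now at (row=0, col=5)
  F1: move forward 0/1 (blocked), now at (row=0, col=5)
  F3: move forward 0/3 (blocked), now at (row=0, col=5)
Final: (row=0, col=5), facing North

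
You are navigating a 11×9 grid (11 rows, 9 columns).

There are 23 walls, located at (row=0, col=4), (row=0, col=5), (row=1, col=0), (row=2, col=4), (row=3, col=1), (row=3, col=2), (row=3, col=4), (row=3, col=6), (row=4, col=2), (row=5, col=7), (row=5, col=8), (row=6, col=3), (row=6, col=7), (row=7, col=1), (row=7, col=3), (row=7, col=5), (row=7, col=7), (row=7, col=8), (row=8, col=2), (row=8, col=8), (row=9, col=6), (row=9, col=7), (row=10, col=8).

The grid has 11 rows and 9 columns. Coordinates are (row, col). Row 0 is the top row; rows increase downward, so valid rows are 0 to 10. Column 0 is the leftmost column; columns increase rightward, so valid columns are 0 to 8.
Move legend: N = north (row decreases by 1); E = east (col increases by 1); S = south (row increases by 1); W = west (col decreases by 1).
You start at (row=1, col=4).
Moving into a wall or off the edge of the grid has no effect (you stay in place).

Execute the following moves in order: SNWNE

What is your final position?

Start: (row=1, col=4)
  S (south): blocked, stay at (row=1, col=4)
  N (north): blocked, stay at (row=1, col=4)
  W (west): (row=1, col=4) -> (row=1, col=3)
  N (north): (row=1, col=3) -> (row=0, col=3)
  E (east): blocked, stay at (row=0, col=3)
Final: (row=0, col=3)

Answer: Final position: (row=0, col=3)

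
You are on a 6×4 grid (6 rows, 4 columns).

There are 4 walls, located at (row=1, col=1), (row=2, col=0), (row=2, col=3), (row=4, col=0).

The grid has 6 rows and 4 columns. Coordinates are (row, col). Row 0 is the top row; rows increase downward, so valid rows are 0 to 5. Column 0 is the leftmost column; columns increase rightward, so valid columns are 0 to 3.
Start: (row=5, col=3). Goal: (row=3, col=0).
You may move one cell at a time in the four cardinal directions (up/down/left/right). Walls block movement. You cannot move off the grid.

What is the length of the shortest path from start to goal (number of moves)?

Answer: Shortest path length: 5

Derivation:
BFS from (row=5, col=3) until reaching (row=3, col=0):
  Distance 0: (row=5, col=3)
  Distance 1: (row=4, col=3), (row=5, col=2)
  Distance 2: (row=3, col=3), (row=4, col=2), (row=5, col=1)
  Distance 3: (row=3, col=2), (row=4, col=1), (row=5, col=0)
  Distance 4: (row=2, col=2), (row=3, col=1)
  Distance 5: (row=1, col=2), (row=2, col=1), (row=3, col=0)  <- goal reached here
One shortest path (5 moves): (row=5, col=3) -> (row=5, col=2) -> (row=5, col=1) -> (row=4, col=1) -> (row=3, col=1) -> (row=3, col=0)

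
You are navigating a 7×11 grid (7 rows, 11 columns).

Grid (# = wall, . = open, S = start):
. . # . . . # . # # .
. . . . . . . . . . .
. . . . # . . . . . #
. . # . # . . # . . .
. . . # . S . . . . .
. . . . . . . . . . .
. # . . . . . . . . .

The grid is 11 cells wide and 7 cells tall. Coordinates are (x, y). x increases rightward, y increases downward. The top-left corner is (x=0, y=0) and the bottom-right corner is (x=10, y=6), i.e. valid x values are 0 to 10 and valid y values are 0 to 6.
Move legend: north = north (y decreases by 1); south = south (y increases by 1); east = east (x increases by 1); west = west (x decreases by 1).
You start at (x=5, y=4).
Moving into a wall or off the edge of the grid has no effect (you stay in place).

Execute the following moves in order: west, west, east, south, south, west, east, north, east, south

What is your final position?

Start: (x=5, y=4)
  west (west): (x=5, y=4) -> (x=4, y=4)
  west (west): blocked, stay at (x=4, y=4)
  east (east): (x=4, y=4) -> (x=5, y=4)
  south (south): (x=5, y=4) -> (x=5, y=5)
  south (south): (x=5, y=5) -> (x=5, y=6)
  west (west): (x=5, y=6) -> (x=4, y=6)
  east (east): (x=4, y=6) -> (x=5, y=6)
  north (north): (x=5, y=6) -> (x=5, y=5)
  east (east): (x=5, y=5) -> (x=6, y=5)
  south (south): (x=6, y=5) -> (x=6, y=6)
Final: (x=6, y=6)

Answer: Final position: (x=6, y=6)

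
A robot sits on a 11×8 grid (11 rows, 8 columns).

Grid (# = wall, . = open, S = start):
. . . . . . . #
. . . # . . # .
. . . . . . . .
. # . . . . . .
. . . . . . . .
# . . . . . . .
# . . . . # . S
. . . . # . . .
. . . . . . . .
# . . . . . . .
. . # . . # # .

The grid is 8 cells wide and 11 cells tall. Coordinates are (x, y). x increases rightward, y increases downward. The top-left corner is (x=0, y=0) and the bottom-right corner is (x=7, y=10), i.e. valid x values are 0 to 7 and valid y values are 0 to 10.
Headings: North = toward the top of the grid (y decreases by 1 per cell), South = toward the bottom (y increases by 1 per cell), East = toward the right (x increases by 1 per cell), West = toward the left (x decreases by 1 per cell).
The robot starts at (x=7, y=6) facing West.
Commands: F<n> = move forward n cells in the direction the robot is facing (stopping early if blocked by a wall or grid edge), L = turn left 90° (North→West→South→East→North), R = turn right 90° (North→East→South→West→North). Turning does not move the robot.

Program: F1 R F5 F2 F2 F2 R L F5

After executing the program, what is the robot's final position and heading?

Answer: Final position: (x=6, y=2), facing North

Derivation:
Start: (x=7, y=6), facing West
  F1: move forward 1, now at (x=6, y=6)
  R: turn right, now facing North
  F5: move forward 4/5 (blocked), now at (x=6, y=2)
  [×3]F2: move forward 0/2 (blocked), now at (x=6, y=2)
  R: turn right, now facing East
  L: turn left, now facing North
  F5: move forward 0/5 (blocked), now at (x=6, y=2)
Final: (x=6, y=2), facing North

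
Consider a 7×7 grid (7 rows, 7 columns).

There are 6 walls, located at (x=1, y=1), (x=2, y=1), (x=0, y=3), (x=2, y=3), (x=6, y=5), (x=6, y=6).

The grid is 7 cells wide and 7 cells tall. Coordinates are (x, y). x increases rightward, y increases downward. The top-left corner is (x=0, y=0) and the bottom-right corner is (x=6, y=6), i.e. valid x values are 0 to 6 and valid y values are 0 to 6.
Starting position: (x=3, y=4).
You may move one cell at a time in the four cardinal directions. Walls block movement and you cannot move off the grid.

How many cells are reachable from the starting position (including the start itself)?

Answer: Reachable cells: 43

Derivation:
BFS flood-fill from (x=3, y=4):
  Distance 0: (x=3, y=4)
  Distance 1: (x=3, y=3), (x=2, y=4), (x=4, y=4), (x=3, y=5)
  Distance 2: (x=3, y=2), (x=4, y=3), (x=1, y=4), (x=5, y=4), (x=2, y=5), (x=4, y=5), (x=3, y=6)
  Distance 3: (x=3, y=1), (x=2, y=2), (x=4, y=2), (x=1, y=3), (x=5, y=3), (x=0, y=4), (x=6, y=4), (x=1, y=5), (x=5, y=5), (x=2, y=6), (x=4, y=6)
  Distance 4: (x=3, y=0), (x=4, y=1), (x=1, y=2), (x=5, y=2), (x=6, y=3), (x=0, y=5), (x=1, y=6), (x=5, y=6)
  Distance 5: (x=2, y=0), (x=4, y=0), (x=5, y=1), (x=0, y=2), (x=6, y=2), (x=0, y=6)
  Distance 6: (x=1, y=0), (x=5, y=0), (x=0, y=1), (x=6, y=1)
  Distance 7: (x=0, y=0), (x=6, y=0)
Total reachable: 43 (grid has 43 open cells total)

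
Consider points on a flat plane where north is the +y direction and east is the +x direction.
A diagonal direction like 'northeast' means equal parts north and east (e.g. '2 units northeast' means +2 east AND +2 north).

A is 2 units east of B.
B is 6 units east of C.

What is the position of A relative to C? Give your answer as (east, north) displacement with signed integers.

Place C at the origin (east=0, north=0).
  B is 6 units east of C: delta (east=+6, north=+0); B at (east=6, north=0).
  A is 2 units east of B: delta (east=+2, north=+0); A at (east=8, north=0).
Therefore A relative to C: (east=8, north=0).

Answer: A is at (east=8, north=0) relative to C.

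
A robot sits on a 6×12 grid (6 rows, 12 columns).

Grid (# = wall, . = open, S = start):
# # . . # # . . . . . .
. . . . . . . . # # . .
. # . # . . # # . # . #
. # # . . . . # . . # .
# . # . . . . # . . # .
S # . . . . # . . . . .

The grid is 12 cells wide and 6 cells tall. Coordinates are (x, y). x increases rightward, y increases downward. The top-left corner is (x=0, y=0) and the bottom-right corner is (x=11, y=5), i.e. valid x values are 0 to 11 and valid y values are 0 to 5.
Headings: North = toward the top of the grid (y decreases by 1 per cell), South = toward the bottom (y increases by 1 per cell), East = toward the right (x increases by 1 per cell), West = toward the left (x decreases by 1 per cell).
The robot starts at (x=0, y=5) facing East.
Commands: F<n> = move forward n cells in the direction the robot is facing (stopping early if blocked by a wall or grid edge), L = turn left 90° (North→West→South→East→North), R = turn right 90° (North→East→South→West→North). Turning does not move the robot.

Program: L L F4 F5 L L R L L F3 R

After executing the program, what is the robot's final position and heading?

Answer: Final position: (x=0, y=5), facing East

Derivation:
Start: (x=0, y=5), facing East
  L: turn left, now facing North
  L: turn left, now facing West
  F4: move forward 0/4 (blocked), now at (x=0, y=5)
  F5: move forward 0/5 (blocked), now at (x=0, y=5)
  L: turn left, now facing South
  L: turn left, now facing East
  R: turn right, now facing South
  L: turn left, now facing East
  L: turn left, now facing North
  F3: move forward 0/3 (blocked), now at (x=0, y=5)
  R: turn right, now facing East
Final: (x=0, y=5), facing East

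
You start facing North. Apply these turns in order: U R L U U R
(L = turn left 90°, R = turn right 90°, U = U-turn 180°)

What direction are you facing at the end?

Answer: Final heading: West

Derivation:
Start: North
  U (U-turn (180°)) -> South
  R (right (90° clockwise)) -> West
  L (left (90° counter-clockwise)) -> South
  U (U-turn (180°)) -> North
  U (U-turn (180°)) -> South
  R (right (90° clockwise)) -> West
Final: West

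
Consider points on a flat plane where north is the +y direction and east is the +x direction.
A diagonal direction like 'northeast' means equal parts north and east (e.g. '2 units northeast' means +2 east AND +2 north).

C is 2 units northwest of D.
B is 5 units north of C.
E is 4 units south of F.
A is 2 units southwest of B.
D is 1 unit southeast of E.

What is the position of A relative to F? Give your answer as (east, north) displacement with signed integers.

Place F at the origin (east=0, north=0).
  E is 4 units south of F: delta (east=+0, north=-4); E at (east=0, north=-4).
  D is 1 unit southeast of E: delta (east=+1, north=-1); D at (east=1, north=-5).
  C is 2 units northwest of D: delta (east=-2, north=+2); C at (east=-1, north=-3).
  B is 5 units north of C: delta (east=+0, north=+5); B at (east=-1, north=2).
  A is 2 units southwest of B: delta (east=-2, north=-2); A at (east=-3, north=0).
Therefore A relative to F: (east=-3, north=0).

Answer: A is at (east=-3, north=0) relative to F.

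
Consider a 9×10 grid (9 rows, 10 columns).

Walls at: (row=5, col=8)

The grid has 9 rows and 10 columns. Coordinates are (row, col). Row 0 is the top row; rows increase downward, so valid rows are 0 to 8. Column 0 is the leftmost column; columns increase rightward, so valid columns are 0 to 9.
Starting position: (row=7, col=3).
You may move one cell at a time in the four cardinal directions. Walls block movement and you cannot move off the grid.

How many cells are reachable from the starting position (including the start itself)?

Answer: Reachable cells: 89

Derivation:
BFS flood-fill from (row=7, col=3):
  Distance 0: (row=7, col=3)
  Distance 1: (row=6, col=3), (row=7, col=2), (row=7, col=4), (row=8, col=3)
  Distance 2: (row=5, col=3), (row=6, col=2), (row=6, col=4), (row=7, col=1), (row=7, col=5), (row=8, col=2), (row=8, col=4)
  Distance 3: (row=4, col=3), (row=5, col=2), (row=5, col=4), (row=6, col=1), (row=6, col=5), (row=7, col=0), (row=7, col=6), (row=8, col=1), (row=8, col=5)
  Distance 4: (row=3, col=3), (row=4, col=2), (row=4, col=4), (row=5, col=1), (row=5, col=5), (row=6, col=0), (row=6, col=6), (row=7, col=7), (row=8, col=0), (row=8, col=6)
  Distance 5: (row=2, col=3), (row=3, col=2), (row=3, col=4), (row=4, col=1), (row=4, col=5), (row=5, col=0), (row=5, col=6), (row=6, col=7), (row=7, col=8), (row=8, col=7)
  Distance 6: (row=1, col=3), (row=2, col=2), (row=2, col=4), (row=3, col=1), (row=3, col=5), (row=4, col=0), (row=4, col=6), (row=5, col=7), (row=6, col=8), (row=7, col=9), (row=8, col=8)
  Distance 7: (row=0, col=3), (row=1, col=2), (row=1, col=4), (row=2, col=1), (row=2, col=5), (row=3, col=0), (row=3, col=6), (row=4, col=7), (row=6, col=9), (row=8, col=9)
  Distance 8: (row=0, col=2), (row=0, col=4), (row=1, col=1), (row=1, col=5), (row=2, col=0), (row=2, col=6), (row=3, col=7), (row=4, col=8), (row=5, col=9)
  Distance 9: (row=0, col=1), (row=0, col=5), (row=1, col=0), (row=1, col=6), (row=2, col=7), (row=3, col=8), (row=4, col=9)
  Distance 10: (row=0, col=0), (row=0, col=6), (row=1, col=7), (row=2, col=8), (row=3, col=9)
  Distance 11: (row=0, col=7), (row=1, col=8), (row=2, col=9)
  Distance 12: (row=0, col=8), (row=1, col=9)
  Distance 13: (row=0, col=9)
Total reachable: 89 (grid has 89 open cells total)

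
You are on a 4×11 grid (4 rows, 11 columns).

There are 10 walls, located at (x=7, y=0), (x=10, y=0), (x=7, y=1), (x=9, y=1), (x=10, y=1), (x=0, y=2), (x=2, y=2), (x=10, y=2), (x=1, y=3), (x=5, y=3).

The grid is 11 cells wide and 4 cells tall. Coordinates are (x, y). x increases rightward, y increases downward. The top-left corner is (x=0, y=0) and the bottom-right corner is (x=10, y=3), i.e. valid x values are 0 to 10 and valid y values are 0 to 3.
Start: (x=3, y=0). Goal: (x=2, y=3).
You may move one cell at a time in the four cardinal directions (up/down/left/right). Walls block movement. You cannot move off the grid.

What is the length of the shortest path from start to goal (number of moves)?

Answer: Shortest path length: 4

Derivation:
BFS from (x=3, y=0) until reaching (x=2, y=3):
  Distance 0: (x=3, y=0)
  Distance 1: (x=2, y=0), (x=4, y=0), (x=3, y=1)
  Distance 2: (x=1, y=0), (x=5, y=0), (x=2, y=1), (x=4, y=1), (x=3, y=2)
  Distance 3: (x=0, y=0), (x=6, y=0), (x=1, y=1), (x=5, y=1), (x=4, y=2), (x=3, y=3)
  Distance 4: (x=0, y=1), (x=6, y=1), (x=1, y=2), (x=5, y=2), (x=2, y=3), (x=4, y=3)  <- goal reached here
One shortest path (4 moves): (x=3, y=0) -> (x=3, y=1) -> (x=3, y=2) -> (x=3, y=3) -> (x=2, y=3)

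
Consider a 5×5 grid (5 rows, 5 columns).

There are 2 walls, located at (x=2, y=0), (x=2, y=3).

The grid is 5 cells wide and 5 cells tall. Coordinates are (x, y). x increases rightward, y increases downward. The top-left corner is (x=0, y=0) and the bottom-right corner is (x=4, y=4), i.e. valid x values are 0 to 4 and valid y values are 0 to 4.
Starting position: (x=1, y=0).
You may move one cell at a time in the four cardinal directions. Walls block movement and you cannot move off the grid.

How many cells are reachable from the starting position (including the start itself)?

BFS flood-fill from (x=1, y=0):
  Distance 0: (x=1, y=0)
  Distance 1: (x=0, y=0), (x=1, y=1)
  Distance 2: (x=0, y=1), (x=2, y=1), (x=1, y=2)
  Distance 3: (x=3, y=1), (x=0, y=2), (x=2, y=2), (x=1, y=3)
  Distance 4: (x=3, y=0), (x=4, y=1), (x=3, y=2), (x=0, y=3), (x=1, y=4)
  Distance 5: (x=4, y=0), (x=4, y=2), (x=3, y=3), (x=0, y=4), (x=2, y=4)
  Distance 6: (x=4, y=3), (x=3, y=4)
  Distance 7: (x=4, y=4)
Total reachable: 23 (grid has 23 open cells total)

Answer: Reachable cells: 23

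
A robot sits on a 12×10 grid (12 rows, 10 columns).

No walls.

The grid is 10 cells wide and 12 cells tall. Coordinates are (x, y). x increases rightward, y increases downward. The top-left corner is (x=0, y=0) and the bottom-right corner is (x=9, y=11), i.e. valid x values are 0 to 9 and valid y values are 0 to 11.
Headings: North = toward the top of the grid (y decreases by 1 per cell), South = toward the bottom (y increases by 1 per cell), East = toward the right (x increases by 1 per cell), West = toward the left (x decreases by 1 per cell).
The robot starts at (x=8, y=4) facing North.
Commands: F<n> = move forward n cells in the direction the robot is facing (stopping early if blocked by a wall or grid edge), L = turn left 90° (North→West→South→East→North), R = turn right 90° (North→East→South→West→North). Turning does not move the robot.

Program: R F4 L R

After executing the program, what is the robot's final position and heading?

Start: (x=8, y=4), facing North
  R: turn right, now facing East
  F4: move forward 1/4 (blocked), now at (x=9, y=4)
  L: turn left, now facing North
  R: turn right, now facing East
Final: (x=9, y=4), facing East

Answer: Final position: (x=9, y=4), facing East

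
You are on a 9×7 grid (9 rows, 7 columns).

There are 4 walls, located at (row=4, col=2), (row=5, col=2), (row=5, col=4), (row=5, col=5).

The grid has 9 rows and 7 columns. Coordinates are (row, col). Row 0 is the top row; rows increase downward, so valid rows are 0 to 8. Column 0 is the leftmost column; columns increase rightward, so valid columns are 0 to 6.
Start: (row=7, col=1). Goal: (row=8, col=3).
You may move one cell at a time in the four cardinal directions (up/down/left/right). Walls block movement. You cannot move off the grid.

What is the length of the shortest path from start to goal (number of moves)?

BFS from (row=7, col=1) until reaching (row=8, col=3):
  Distance 0: (row=7, col=1)
  Distance 1: (row=6, col=1), (row=7, col=0), (row=7, col=2), (row=8, col=1)
  Distance 2: (row=5, col=1), (row=6, col=0), (row=6, col=2), (row=7, col=3), (row=8, col=0), (row=8, col=2)
  Distance 3: (row=4, col=1), (row=5, col=0), (row=6, col=3), (row=7, col=4), (row=8, col=3)  <- goal reached here
One shortest path (3 moves): (row=7, col=1) -> (row=7, col=2) -> (row=7, col=3) -> (row=8, col=3)

Answer: Shortest path length: 3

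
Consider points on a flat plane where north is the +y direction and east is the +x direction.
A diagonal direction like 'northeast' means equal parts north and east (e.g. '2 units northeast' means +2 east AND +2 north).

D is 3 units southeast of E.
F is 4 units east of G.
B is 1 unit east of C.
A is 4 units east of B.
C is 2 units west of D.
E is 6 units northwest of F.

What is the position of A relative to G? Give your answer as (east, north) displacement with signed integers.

Answer: A is at (east=4, north=3) relative to G.

Derivation:
Place G at the origin (east=0, north=0).
  F is 4 units east of G: delta (east=+4, north=+0); F at (east=4, north=0).
  E is 6 units northwest of F: delta (east=-6, north=+6); E at (east=-2, north=6).
  D is 3 units southeast of E: delta (east=+3, north=-3); D at (east=1, north=3).
  C is 2 units west of D: delta (east=-2, north=+0); C at (east=-1, north=3).
  B is 1 unit east of C: delta (east=+1, north=+0); B at (east=0, north=3).
  A is 4 units east of B: delta (east=+4, north=+0); A at (east=4, north=3).
Therefore A relative to G: (east=4, north=3).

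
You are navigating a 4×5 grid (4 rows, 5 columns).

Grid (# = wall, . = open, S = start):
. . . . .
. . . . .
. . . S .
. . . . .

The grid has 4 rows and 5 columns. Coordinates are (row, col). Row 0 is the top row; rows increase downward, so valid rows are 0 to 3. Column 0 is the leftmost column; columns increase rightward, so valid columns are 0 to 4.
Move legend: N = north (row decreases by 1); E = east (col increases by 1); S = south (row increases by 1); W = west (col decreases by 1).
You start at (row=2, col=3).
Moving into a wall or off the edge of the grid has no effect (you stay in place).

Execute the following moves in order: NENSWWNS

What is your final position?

Answer: Final position: (row=1, col=2)

Derivation:
Start: (row=2, col=3)
  N (north): (row=2, col=3) -> (row=1, col=3)
  E (east): (row=1, col=3) -> (row=1, col=4)
  N (north): (row=1, col=4) -> (row=0, col=4)
  S (south): (row=0, col=4) -> (row=1, col=4)
  W (west): (row=1, col=4) -> (row=1, col=3)
  W (west): (row=1, col=3) -> (row=1, col=2)
  N (north): (row=1, col=2) -> (row=0, col=2)
  S (south): (row=0, col=2) -> (row=1, col=2)
Final: (row=1, col=2)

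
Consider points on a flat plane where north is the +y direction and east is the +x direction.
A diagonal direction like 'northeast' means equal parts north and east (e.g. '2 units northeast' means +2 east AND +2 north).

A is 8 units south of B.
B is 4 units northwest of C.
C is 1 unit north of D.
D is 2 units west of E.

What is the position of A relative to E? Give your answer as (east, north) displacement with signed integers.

Answer: A is at (east=-6, north=-3) relative to E.

Derivation:
Place E at the origin (east=0, north=0).
  D is 2 units west of E: delta (east=-2, north=+0); D at (east=-2, north=0).
  C is 1 unit north of D: delta (east=+0, north=+1); C at (east=-2, north=1).
  B is 4 units northwest of C: delta (east=-4, north=+4); B at (east=-6, north=5).
  A is 8 units south of B: delta (east=+0, north=-8); A at (east=-6, north=-3).
Therefore A relative to E: (east=-6, north=-3).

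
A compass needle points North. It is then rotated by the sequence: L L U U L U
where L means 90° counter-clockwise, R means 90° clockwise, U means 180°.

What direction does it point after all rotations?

Start: North
  L (left (90° counter-clockwise)) -> West
  L (left (90° counter-clockwise)) -> South
  U (U-turn (180°)) -> North
  U (U-turn (180°)) -> South
  L (left (90° counter-clockwise)) -> East
  U (U-turn (180°)) -> West
Final: West

Answer: Final heading: West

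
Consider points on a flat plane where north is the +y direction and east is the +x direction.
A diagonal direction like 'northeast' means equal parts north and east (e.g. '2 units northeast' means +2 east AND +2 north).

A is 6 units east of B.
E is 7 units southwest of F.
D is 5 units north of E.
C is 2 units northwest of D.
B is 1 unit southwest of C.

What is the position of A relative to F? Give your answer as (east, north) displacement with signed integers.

Answer: A is at (east=-4, north=-1) relative to F.

Derivation:
Place F at the origin (east=0, north=0).
  E is 7 units southwest of F: delta (east=-7, north=-7); E at (east=-7, north=-7).
  D is 5 units north of E: delta (east=+0, north=+5); D at (east=-7, north=-2).
  C is 2 units northwest of D: delta (east=-2, north=+2); C at (east=-9, north=0).
  B is 1 unit southwest of C: delta (east=-1, north=-1); B at (east=-10, north=-1).
  A is 6 units east of B: delta (east=+6, north=+0); A at (east=-4, north=-1).
Therefore A relative to F: (east=-4, north=-1).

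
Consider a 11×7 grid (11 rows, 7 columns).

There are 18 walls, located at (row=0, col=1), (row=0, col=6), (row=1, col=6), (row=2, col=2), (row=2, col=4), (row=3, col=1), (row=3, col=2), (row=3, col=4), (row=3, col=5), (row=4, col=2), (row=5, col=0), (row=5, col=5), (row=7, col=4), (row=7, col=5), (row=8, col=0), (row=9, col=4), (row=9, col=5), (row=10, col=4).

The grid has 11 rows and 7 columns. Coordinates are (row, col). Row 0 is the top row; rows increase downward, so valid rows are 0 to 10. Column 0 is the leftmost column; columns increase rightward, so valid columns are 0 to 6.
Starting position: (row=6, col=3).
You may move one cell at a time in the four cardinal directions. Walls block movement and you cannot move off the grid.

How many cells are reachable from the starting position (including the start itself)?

Answer: Reachable cells: 59

Derivation:
BFS flood-fill from (row=6, col=3):
  Distance 0: (row=6, col=3)
  Distance 1: (row=5, col=3), (row=6, col=2), (row=6, col=4), (row=7, col=3)
  Distance 2: (row=4, col=3), (row=5, col=2), (row=5, col=4), (row=6, col=1), (row=6, col=5), (row=7, col=2), (row=8, col=3)
  Distance 3: (row=3, col=3), (row=4, col=4), (row=5, col=1), (row=6, col=0), (row=6, col=6), (row=7, col=1), (row=8, col=2), (row=8, col=4), (row=9, col=3)
  Distance 4: (row=2, col=3), (row=4, col=1), (row=4, col=5), (row=5, col=6), (row=7, col=0), (row=7, col=6), (row=8, col=1), (row=8, col=5), (row=9, col=2), (row=10, col=3)
  Distance 5: (row=1, col=3), (row=4, col=0), (row=4, col=6), (row=8, col=6), (row=9, col=1), (row=10, col=2)
  Distance 6: (row=0, col=3), (row=1, col=2), (row=1, col=4), (row=3, col=0), (row=3, col=6), (row=9, col=0), (row=9, col=6), (row=10, col=1)
  Distance 7: (row=0, col=2), (row=0, col=4), (row=1, col=1), (row=1, col=5), (row=2, col=0), (row=2, col=6), (row=10, col=0), (row=10, col=6)
  Distance 8: (row=0, col=5), (row=1, col=0), (row=2, col=1), (row=2, col=5), (row=10, col=5)
  Distance 9: (row=0, col=0)
Total reachable: 59 (grid has 59 open cells total)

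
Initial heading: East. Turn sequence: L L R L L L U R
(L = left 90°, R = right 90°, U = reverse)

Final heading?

Start: East
  L (left (90° counter-clockwise)) -> North
  L (left (90° counter-clockwise)) -> West
  R (right (90° clockwise)) -> North
  L (left (90° counter-clockwise)) -> West
  L (left (90° counter-clockwise)) -> South
  L (left (90° counter-clockwise)) -> East
  U (U-turn (180°)) -> West
  R (right (90° clockwise)) -> North
Final: North

Answer: Final heading: North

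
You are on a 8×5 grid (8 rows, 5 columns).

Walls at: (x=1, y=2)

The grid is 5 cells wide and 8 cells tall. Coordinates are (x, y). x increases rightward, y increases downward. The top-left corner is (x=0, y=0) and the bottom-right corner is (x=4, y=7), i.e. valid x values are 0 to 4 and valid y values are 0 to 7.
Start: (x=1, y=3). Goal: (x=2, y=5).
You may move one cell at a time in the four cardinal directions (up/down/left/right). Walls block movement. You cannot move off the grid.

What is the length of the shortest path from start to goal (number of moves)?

Answer: Shortest path length: 3

Derivation:
BFS from (x=1, y=3) until reaching (x=2, y=5):
  Distance 0: (x=1, y=3)
  Distance 1: (x=0, y=3), (x=2, y=3), (x=1, y=4)
  Distance 2: (x=0, y=2), (x=2, y=2), (x=3, y=3), (x=0, y=4), (x=2, y=4), (x=1, y=5)
  Distance 3: (x=0, y=1), (x=2, y=1), (x=3, y=2), (x=4, y=3), (x=3, y=4), (x=0, y=5), (x=2, y=5), (x=1, y=6)  <- goal reached here
One shortest path (3 moves): (x=1, y=3) -> (x=2, y=3) -> (x=2, y=4) -> (x=2, y=5)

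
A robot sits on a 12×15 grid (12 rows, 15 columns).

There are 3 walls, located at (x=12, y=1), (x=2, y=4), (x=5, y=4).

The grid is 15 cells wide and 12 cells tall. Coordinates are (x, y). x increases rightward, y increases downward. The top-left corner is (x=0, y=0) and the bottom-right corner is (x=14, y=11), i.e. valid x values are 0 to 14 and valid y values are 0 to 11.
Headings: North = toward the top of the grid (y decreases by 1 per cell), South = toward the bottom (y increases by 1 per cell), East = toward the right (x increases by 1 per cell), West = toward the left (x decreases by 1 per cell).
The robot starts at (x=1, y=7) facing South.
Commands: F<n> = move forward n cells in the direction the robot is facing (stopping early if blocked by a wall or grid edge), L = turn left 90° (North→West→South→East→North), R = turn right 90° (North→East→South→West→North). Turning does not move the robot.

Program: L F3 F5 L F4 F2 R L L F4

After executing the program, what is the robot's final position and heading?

Start: (x=1, y=7), facing South
  L: turn left, now facing East
  F3: move forward 3, now at (x=4, y=7)
  F5: move forward 5, now at (x=9, y=7)
  L: turn left, now facing North
  F4: move forward 4, now at (x=9, y=3)
  F2: move forward 2, now at (x=9, y=1)
  R: turn right, now facing East
  L: turn left, now facing North
  L: turn left, now facing West
  F4: move forward 4, now at (x=5, y=1)
Final: (x=5, y=1), facing West

Answer: Final position: (x=5, y=1), facing West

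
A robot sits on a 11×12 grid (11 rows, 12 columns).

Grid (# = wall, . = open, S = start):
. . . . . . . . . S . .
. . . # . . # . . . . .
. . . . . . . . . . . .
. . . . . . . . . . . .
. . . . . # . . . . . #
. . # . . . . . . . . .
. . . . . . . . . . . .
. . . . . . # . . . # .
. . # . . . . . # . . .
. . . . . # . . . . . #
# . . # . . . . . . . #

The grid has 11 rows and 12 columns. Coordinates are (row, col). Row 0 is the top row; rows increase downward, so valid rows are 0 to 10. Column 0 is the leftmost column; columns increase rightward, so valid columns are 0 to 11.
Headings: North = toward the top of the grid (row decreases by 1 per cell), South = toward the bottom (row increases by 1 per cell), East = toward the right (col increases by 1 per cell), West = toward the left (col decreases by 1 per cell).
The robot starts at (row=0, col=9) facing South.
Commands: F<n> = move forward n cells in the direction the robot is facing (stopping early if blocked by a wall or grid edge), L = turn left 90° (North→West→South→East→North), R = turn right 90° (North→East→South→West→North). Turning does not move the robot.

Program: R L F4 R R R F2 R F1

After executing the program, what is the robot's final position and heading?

Answer: Final position: (row=5, col=10), facing South

Derivation:
Start: (row=0, col=9), facing South
  R: turn right, now facing West
  L: turn left, now facing South
  F4: move forward 4, now at (row=4, col=9)
  R: turn right, now facing West
  R: turn right, now facing North
  R: turn right, now facing East
  F2: move forward 1/2 (blocked), now at (row=4, col=10)
  R: turn right, now facing South
  F1: move forward 1, now at (row=5, col=10)
Final: (row=5, col=10), facing South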